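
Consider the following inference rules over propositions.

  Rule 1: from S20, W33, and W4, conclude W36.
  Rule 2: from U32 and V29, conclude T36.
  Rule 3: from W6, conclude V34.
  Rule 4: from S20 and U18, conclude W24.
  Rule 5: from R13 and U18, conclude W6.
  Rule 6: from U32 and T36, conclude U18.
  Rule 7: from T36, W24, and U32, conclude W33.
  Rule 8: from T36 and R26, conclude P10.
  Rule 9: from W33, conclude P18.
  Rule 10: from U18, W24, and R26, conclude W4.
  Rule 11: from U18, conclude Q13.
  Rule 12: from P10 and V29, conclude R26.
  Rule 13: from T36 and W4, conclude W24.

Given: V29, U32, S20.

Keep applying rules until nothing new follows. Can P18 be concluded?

U32 and V29 hold, so T36 follows (Rule 2).
From U32 and T36, Rule 6 gives U18.
From S20 and U18, Rule 4 gives W24.
From T36, W24, and U32, Rule 7 gives W33.
From W33, Rule 9 gives P18.

Yes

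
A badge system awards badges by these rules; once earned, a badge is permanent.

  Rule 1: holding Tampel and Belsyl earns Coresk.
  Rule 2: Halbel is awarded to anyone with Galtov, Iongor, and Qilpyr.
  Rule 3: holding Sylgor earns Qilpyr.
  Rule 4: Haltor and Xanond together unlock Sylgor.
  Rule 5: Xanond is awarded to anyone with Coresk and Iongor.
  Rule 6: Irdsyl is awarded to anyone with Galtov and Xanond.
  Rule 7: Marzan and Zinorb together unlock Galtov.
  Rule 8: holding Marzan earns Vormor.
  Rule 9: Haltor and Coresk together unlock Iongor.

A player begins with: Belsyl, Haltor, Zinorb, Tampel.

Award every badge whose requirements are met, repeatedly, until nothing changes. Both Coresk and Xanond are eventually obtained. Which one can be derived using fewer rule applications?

Coresk: With Tampel and Belsyl, Coresk is earned (Rule 1). [1 rule application]
Xanond: With Tampel and Belsyl, Coresk is earned (Rule 1). With Haltor and Coresk, Iongor is earned (Rule 9). With Coresk and Iongor, Xanond is earned (Rule 5). [3 rule applications]
Coresk needs fewer.

Coresk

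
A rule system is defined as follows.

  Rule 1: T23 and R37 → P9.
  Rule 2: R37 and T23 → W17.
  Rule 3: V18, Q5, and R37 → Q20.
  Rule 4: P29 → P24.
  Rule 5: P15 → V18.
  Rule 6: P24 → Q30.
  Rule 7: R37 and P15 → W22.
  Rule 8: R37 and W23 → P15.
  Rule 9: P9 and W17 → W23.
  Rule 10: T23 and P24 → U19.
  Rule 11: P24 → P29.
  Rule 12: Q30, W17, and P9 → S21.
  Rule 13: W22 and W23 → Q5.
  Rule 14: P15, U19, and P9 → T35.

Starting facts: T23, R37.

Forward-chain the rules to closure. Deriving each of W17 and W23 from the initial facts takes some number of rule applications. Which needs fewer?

W17

W17: From R37 and T23, Rule 2 gives W17. [1 rule application]
W23: From T23 and R37, Rule 1 gives P9. From R37 and T23, Rule 2 gives W17. From P9 and W17, Rule 9 gives W23. [3 rule applications]
W17 needs fewer.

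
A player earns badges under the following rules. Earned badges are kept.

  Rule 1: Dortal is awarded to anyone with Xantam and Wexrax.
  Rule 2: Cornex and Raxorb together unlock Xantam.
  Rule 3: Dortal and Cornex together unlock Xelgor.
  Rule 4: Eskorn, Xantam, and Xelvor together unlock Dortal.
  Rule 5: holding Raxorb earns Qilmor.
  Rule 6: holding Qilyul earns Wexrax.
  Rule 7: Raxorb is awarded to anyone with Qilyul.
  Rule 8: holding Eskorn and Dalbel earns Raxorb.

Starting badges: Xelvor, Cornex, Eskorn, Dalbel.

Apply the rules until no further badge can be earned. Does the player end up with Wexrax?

No

Wexrax would need Qilyul (Rule 6), but Qilyul is never earned.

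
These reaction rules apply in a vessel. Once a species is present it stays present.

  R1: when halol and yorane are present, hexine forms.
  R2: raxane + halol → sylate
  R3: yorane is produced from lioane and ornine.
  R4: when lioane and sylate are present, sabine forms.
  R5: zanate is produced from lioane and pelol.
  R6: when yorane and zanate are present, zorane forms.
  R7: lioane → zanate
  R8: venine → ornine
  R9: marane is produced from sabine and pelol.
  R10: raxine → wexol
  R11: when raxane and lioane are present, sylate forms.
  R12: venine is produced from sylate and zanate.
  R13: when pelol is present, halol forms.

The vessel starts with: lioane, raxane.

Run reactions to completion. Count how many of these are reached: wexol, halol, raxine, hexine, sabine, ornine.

2

lioane present → zanate forms (R7).
raxane and lioane present → sylate forms (R11).
lioane and sylate present → sabine forms (R4).
sylate and zanate present → venine forms (R12).
venine present → ornine forms (R8).
wexol would need raxine (R10), but raxine never forms.
halol would need pelol (R13), but pelol never forms.
No rule produces raxine, and it is not given.
hexine would need halol and yorane (R1), but halol never forms.
sabine: reached.
ornine: reached.
Reached: sabine and ornine — 2 of the 6.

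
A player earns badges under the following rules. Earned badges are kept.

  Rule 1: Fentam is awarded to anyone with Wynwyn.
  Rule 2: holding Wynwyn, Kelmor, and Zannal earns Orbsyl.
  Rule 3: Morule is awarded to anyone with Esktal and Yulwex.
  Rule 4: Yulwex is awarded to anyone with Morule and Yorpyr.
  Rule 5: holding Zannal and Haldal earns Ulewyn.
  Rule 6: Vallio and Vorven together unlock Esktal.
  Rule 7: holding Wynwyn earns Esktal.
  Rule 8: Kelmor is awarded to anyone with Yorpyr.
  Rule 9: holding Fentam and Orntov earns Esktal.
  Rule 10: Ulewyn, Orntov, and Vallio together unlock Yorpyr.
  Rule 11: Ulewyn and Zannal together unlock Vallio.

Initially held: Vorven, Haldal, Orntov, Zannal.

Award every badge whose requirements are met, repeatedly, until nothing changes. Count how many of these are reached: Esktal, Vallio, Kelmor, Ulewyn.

4

With Zannal and Haldal, Ulewyn is earned (Rule 5).
With Ulewyn and Zannal, Vallio is earned (Rule 11).
With Ulewyn, Orntov, and Vallio, Yorpyr is earned (Rule 10).
With Vallio and Vorven, Esktal is earned (Rule 6).
With Yorpyr, Kelmor is earned (Rule 8).
Esktal: reached.
Vallio: reached.
Kelmor: reached.
Ulewyn: reached.
All 4 are reached.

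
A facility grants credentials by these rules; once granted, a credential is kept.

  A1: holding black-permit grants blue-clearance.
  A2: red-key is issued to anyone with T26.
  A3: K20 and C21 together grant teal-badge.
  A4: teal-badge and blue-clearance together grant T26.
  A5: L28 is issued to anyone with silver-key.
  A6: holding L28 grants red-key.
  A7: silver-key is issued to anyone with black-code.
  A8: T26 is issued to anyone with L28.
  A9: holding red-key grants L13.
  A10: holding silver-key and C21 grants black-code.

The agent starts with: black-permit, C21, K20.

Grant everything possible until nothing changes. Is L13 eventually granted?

Yes

Holding K20 and C21 grants teal-badge (A3).
Holding black-permit grants blue-clearance (A1).
Holding teal-badge and blue-clearance grants T26 (A4).
Holding T26 grants red-key (A2).
Holding red-key grants L13 (A9).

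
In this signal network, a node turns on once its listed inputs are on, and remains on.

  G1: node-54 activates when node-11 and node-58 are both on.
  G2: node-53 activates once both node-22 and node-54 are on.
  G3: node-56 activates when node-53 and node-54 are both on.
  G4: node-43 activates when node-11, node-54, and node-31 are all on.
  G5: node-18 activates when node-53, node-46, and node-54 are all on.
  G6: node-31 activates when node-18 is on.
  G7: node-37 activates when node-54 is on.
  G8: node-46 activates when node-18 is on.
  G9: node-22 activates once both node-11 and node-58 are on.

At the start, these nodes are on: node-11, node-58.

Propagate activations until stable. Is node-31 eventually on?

No

node-31 would need node-18 (G6), but node-18 never turns on.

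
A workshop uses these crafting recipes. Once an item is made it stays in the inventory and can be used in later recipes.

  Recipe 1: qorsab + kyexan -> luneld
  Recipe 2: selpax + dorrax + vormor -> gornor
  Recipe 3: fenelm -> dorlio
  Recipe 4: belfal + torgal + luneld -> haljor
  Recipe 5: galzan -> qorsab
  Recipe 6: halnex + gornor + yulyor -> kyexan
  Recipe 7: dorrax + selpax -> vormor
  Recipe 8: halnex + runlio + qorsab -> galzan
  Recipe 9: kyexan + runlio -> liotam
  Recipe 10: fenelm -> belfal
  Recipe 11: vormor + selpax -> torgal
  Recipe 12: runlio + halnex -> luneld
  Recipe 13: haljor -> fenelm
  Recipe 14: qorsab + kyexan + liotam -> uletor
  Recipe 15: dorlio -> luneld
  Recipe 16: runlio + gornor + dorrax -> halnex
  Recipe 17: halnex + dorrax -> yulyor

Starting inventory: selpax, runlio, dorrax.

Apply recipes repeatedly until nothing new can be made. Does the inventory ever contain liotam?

Yes

dorrax + selpax -> vormor (Recipe 7).
selpax + dorrax + vormor -> gornor (Recipe 2).
Using Recipe 16, runlio, gornor, and dorrax make halnex.
halnex + dorrax -> yulyor (Recipe 17).
halnex + gornor + yulyor -> kyexan (Recipe 6).
kyexan + runlio -> liotam (Recipe 9).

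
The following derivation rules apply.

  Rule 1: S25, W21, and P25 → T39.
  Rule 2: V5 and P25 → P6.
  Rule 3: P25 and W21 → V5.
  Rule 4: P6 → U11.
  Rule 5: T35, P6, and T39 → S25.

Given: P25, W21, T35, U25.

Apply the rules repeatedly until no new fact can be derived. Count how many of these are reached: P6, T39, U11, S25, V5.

P25 and W21 hold, so V5 follows (Rule 3).
From V5 and P25, Rule 2 gives P6.
From P6, Rule 4 gives U11.
P6: reached.
T39 would need S25, W21, and P25 (Rule 1), but S25 is never established.
U11: reached.
S25 would need T35, P6, and T39 (Rule 5), but T39 is never established.
V5: reached.
Reached: P6, U11, and V5 — 3 of the 5.

3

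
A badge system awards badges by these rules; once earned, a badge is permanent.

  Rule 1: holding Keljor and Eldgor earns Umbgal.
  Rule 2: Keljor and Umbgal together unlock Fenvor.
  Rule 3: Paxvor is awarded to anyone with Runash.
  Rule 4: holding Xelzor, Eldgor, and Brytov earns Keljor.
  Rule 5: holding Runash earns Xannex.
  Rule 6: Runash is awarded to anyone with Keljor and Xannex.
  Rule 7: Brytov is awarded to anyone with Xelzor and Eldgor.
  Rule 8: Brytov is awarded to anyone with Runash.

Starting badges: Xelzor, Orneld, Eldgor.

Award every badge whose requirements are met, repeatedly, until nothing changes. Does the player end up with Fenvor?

Yes

With Xelzor and Eldgor, Brytov is earned (Rule 7).
With Xelzor, Eldgor, and Brytov, Keljor is earned (Rule 4).
With Keljor and Eldgor, Umbgal is earned (Rule 1).
With Keljor and Umbgal, Fenvor is earned (Rule 2).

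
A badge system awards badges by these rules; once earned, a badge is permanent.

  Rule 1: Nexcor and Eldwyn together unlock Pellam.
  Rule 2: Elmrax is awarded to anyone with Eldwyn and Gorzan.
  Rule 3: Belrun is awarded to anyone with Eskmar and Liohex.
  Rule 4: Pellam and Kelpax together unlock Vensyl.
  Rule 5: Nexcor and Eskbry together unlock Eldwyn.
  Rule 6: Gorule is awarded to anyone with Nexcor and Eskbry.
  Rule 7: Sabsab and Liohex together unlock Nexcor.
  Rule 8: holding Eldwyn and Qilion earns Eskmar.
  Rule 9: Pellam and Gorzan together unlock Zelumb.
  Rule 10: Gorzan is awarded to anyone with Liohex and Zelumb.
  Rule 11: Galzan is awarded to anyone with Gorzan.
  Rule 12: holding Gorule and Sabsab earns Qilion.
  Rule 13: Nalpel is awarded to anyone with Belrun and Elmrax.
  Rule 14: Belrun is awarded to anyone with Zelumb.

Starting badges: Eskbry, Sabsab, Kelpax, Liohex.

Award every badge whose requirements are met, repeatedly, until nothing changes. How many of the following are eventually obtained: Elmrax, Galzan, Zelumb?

Elmrax would need Eldwyn and Gorzan (Rule 2), but Gorzan is never earned.
Galzan would need Gorzan (Rule 11), but Gorzan is never earned.
Zelumb would need Pellam and Gorzan (Rule 9), but Gorzan is never earned.
None of the 3 are reached.

0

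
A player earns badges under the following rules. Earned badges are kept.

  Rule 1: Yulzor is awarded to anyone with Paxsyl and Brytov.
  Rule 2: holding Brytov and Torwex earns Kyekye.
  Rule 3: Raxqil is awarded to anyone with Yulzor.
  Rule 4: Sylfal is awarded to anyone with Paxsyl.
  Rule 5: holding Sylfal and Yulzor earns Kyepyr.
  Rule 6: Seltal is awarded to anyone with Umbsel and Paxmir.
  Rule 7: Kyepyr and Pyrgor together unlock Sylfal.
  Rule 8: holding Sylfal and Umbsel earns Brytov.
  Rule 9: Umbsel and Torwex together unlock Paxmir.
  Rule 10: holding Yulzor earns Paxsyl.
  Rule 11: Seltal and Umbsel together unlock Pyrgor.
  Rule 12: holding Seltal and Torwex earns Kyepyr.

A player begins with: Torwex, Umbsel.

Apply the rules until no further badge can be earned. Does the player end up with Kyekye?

With Umbsel and Torwex, Paxmir is earned (Rule 9).
With Umbsel and Paxmir, Seltal is earned (Rule 6).
With Seltal and Torwex, Kyepyr is earned (Rule 12).
With Seltal and Umbsel, Pyrgor is earned (Rule 11).
With Kyepyr and Pyrgor, Sylfal is earned (Rule 7).
With Sylfal and Umbsel, Brytov is earned (Rule 8).
With Brytov and Torwex, Kyekye is earned (Rule 2).

Yes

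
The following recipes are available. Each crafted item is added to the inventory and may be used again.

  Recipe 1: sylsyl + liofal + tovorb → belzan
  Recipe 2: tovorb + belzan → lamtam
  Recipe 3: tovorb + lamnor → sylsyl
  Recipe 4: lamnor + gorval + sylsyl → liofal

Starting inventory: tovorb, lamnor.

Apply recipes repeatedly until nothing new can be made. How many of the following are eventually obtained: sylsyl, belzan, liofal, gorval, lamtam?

1

Using Recipe 3, tovorb and lamnor make sylsyl.
sylsyl: reached.
belzan would need sylsyl, liofal, and tovorb (Recipe 1), but liofal is never obtained.
liofal would need lamnor, gorval, and sylsyl (Recipe 4), but gorval is never obtained.
No rule produces gorval, and it is not given.
lamtam would need tovorb and belzan (Recipe 2), but belzan is never obtained.
Reached: sylsyl — 1 of the 5.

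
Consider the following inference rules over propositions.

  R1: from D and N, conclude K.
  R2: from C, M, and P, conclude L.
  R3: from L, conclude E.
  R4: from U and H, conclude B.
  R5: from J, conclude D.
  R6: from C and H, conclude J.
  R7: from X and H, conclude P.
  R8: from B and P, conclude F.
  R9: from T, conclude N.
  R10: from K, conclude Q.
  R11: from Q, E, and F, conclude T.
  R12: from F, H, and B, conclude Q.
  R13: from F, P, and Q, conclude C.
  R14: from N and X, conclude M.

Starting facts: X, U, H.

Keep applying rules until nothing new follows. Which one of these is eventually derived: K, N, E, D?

D

U and H hold, so B follows (R4).
From X and H, R7 gives P.
From B and P, R8 gives F.
From F, H, and B, R12 gives Q.
From F, P, and Q, R13 gives C.
C and H hold, so J follows (R6).
From J, R5 gives D.
K would need D and N (R1), but N is never established. E would need L (R3), but L is never established. N would need T (R9), but T is never established.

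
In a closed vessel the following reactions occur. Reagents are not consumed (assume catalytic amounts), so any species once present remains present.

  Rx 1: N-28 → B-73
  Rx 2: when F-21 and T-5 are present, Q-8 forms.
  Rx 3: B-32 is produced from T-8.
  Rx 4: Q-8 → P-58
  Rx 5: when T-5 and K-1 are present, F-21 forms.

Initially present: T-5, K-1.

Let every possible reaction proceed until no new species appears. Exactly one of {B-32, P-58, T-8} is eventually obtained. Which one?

P-58

T-5 and K-1 present → F-21 forms (Rx 5).
F-21 and T-5 present → Q-8 forms (Rx 2).
Q-8 present → P-58 forms (Rx 4).
No rule produces T-8, and it is not given. B-32 would need T-8 (Rx 3), but T-8 never forms.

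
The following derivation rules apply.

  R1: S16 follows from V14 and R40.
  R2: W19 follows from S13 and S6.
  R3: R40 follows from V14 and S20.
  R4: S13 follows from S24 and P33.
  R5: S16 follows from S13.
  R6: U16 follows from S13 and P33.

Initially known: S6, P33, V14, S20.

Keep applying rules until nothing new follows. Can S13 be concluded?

No

S13 would need S24 and P33 (R4), but S24 is never established.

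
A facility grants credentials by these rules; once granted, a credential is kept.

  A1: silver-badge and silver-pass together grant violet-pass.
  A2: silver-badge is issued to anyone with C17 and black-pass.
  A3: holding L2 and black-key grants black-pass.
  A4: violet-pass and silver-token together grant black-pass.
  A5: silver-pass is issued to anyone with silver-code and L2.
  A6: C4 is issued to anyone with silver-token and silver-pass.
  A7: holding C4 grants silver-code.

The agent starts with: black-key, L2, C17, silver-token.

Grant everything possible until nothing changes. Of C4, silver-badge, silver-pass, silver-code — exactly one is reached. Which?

silver-badge

Holding L2 and black-key grants black-pass (A3).
Holding C17 and black-pass grants silver-badge (A2).
C4 would need silver-token and silver-pass (A6), but silver-pass is never granted. silver-code would need C4 (A7), but C4 is never granted. silver-pass would need silver-code and L2 (A5), but silver-code is never granted.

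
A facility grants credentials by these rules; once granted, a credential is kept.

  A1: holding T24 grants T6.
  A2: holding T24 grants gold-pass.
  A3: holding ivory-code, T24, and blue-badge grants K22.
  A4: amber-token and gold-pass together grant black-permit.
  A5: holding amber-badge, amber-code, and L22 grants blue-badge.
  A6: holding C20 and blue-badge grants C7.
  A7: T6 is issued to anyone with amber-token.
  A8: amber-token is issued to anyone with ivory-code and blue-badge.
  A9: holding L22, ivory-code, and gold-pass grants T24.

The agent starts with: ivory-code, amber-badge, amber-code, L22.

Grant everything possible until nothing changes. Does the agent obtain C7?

C7 would need C20 and blue-badge (A6), but C20 is never granted.

No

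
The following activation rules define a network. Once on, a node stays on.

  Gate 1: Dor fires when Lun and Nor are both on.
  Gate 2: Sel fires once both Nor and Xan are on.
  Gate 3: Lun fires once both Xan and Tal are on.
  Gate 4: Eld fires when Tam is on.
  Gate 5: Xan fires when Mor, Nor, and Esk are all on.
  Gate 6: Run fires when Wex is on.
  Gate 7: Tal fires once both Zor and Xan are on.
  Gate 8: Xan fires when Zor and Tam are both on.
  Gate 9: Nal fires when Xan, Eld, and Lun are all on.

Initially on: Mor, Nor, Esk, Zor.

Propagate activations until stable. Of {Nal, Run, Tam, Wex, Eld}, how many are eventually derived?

0

Nal would need Xan, Eld, and Lun (Gate 9), but Eld never turns on.
Run would need Wex (Gate 6), but Wex never turns on.
No rule produces Tam, and it is not given.
No rule produces Wex, and it is not given.
Eld would need Tam (Gate 4), but Tam never turns on.
None of the 5 are reached.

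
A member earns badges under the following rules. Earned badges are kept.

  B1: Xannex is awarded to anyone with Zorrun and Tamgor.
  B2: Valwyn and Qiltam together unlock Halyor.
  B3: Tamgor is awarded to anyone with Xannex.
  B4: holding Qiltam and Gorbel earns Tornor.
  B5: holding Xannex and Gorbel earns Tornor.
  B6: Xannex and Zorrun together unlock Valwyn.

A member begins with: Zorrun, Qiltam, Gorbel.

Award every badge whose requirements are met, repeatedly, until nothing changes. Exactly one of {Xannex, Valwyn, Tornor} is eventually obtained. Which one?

With Qiltam and Gorbel, Tornor is earned (B4).
Valwyn would need Xannex and Zorrun (B6), but Xannex is never earned. Xannex would need Zorrun and Tamgor (B1), but Tamgor is never earned.

Tornor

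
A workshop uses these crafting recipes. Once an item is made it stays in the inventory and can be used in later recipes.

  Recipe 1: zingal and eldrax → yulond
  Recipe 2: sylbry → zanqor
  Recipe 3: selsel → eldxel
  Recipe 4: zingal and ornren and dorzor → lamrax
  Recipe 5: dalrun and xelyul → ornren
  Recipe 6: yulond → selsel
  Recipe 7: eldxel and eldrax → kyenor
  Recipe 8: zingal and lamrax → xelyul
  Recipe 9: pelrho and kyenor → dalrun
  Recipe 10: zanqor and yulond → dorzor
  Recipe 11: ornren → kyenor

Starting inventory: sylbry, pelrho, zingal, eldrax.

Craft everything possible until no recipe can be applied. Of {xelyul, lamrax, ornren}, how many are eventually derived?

0

xelyul would need zingal and lamrax (Recipe 8), but lamrax is never obtained.
lamrax would need zingal, ornren, and dorzor (Recipe 4), but ornren is never obtained.
ornren would need dalrun and xelyul (Recipe 5), but xelyul is never obtained.
None of the 3 are reached.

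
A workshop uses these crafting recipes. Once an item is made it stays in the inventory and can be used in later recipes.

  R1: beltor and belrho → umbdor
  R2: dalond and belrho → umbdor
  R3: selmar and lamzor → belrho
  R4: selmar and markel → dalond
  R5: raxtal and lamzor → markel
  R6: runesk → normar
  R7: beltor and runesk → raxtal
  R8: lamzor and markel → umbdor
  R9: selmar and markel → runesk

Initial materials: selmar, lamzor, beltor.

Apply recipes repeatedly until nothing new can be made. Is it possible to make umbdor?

Yes

selmar and lamzor → belrho (R3).
beltor and belrho → umbdor (R1).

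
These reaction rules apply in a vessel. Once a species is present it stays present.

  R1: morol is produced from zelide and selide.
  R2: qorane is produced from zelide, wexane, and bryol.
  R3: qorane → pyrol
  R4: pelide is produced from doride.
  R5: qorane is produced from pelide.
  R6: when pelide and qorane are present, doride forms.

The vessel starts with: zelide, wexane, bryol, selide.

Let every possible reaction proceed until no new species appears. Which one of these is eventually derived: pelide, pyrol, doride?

pyrol

zelide, wexane, and bryol present → qorane forms (R2).
qorane present → pyrol forms (R3).
doride would need pelide and qorane (R6), but pelide never forms. pelide would need doride (R4), but doride never forms.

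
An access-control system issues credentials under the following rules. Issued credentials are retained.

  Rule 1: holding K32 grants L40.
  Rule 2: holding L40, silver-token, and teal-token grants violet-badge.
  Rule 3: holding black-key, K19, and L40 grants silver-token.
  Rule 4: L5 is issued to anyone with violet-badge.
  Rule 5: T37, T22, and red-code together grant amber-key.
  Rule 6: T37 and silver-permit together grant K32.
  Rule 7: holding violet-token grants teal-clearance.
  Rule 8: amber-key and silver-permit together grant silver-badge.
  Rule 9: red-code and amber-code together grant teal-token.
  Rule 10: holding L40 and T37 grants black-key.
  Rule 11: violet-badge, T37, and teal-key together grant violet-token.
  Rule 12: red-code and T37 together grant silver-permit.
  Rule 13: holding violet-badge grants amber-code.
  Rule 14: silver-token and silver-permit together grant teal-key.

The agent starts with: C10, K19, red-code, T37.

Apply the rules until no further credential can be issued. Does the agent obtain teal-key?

Holding red-code and T37 grants silver-permit (Rule 12).
Holding T37 and silver-permit grants K32 (Rule 6).
Holding K32 grants L40 (Rule 1).
Holding L40 and T37 grants black-key (Rule 10).
Holding black-key, K19, and L40 grants silver-token (Rule 3).
Holding silver-token and silver-permit grants teal-key (Rule 14).

Yes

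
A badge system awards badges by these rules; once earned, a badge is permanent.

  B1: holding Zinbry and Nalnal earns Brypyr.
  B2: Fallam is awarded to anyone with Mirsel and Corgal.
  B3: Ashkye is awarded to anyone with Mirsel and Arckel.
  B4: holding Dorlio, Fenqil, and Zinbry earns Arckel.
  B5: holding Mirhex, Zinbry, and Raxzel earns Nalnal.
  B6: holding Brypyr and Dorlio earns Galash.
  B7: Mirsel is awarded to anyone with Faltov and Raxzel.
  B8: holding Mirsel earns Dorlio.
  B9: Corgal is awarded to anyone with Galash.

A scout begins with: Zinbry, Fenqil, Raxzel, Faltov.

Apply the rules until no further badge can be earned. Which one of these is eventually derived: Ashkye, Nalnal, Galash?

With Faltov and Raxzel, Mirsel is earned (B7).
With Mirsel, Dorlio is earned (B8).
With Dorlio, Fenqil, and Zinbry, Arckel is earned (B4).
With Mirsel and Arckel, Ashkye is earned (B3).
Galash would need Brypyr and Dorlio (B6), but Brypyr is never earned. Nalnal would need Mirhex, Zinbry, and Raxzel (B5), but Mirhex is never earned.

Ashkye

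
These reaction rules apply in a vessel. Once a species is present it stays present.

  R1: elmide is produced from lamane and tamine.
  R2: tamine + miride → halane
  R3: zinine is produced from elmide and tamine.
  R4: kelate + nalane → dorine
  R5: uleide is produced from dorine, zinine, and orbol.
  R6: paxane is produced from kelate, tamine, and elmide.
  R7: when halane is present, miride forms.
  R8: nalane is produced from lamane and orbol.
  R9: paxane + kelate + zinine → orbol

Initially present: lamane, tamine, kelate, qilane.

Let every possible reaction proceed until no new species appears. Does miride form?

miride would need halane (R7), but halane never forms.

No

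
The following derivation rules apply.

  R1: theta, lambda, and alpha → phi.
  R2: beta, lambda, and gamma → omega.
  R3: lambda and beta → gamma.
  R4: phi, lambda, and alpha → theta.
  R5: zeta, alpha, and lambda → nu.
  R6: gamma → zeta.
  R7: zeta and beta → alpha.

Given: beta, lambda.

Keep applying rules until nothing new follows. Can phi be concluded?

phi would need theta, lambda, and alpha (R1), but theta is never established.

No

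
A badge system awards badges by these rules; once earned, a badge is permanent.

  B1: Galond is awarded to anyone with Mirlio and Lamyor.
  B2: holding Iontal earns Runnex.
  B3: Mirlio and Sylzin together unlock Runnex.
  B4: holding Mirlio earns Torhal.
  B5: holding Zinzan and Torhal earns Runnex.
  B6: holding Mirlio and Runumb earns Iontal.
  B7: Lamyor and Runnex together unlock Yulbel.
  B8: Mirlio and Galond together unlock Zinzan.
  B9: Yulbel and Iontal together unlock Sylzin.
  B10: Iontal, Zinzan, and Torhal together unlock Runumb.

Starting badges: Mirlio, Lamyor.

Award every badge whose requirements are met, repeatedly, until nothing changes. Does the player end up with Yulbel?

Yes

With Mirlio and Lamyor, Galond is earned (B1).
With Mirlio, Torhal is earned (B4).
With Mirlio and Galond, Zinzan is earned (B8).
With Zinzan and Torhal, Runnex is earned (B5).
With Lamyor and Runnex, Yulbel is earned (B7).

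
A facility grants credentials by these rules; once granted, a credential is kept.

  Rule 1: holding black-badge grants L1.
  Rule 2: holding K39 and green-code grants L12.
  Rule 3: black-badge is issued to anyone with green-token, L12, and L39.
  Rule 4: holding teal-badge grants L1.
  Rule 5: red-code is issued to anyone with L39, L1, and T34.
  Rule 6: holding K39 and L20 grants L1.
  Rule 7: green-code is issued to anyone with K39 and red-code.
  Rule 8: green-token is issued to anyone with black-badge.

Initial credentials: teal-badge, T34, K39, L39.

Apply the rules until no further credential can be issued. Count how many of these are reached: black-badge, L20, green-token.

0

black-badge would need green-token, L12, and L39 (Rule 3), but green-token is never granted.
No rule produces L20, and it is not given.
green-token would need black-badge (Rule 8), but black-badge is never granted.
None of the 3 are reached.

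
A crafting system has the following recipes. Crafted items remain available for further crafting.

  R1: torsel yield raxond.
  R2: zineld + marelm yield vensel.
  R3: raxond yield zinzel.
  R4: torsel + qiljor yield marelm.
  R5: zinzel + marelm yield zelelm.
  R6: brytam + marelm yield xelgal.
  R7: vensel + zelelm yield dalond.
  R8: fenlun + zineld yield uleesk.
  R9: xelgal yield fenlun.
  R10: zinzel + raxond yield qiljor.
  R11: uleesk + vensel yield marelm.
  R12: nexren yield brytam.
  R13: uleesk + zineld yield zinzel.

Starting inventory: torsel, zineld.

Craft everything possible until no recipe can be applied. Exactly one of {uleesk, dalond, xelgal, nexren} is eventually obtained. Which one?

dalond

torsel → raxond (R1).
raxond → zinzel (R3).
zinzel + raxond → qiljor (R10).
Using R4, torsel and qiljor make marelm.
zinzel + marelm → zelelm (R5).
Using R2, zineld and marelm make vensel.
Using R7, vensel and zelelm make dalond.
No rule produces nexren, and it is not given. uleesk would need fenlun and zineld (R8), but fenlun is never obtained. xelgal would need brytam and marelm (R6), but brytam is never obtained.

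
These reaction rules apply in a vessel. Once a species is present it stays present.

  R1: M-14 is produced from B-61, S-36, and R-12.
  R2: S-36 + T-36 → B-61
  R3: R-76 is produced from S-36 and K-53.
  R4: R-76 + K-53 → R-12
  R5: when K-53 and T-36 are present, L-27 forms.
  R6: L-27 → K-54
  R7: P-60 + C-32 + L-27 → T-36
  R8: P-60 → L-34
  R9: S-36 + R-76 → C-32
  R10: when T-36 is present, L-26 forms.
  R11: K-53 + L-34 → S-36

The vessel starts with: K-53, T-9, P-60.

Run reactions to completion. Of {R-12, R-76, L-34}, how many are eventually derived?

3

P-60 present → L-34 forms (R8).
K-53 and L-34 present → S-36 forms (R11).
S-36 and K-53 present → R-76 forms (R3).
R-76 and K-53 present → R-12 forms (R4).
R-12: reached.
R-76: reached.
L-34: reached.
All 3 are reached.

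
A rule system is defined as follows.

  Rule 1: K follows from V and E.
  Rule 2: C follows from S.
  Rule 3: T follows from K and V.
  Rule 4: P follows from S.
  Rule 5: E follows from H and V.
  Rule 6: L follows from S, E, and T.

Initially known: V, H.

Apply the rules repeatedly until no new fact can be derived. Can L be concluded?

No

L would need S, E, and T (Rule 6), but S is never established.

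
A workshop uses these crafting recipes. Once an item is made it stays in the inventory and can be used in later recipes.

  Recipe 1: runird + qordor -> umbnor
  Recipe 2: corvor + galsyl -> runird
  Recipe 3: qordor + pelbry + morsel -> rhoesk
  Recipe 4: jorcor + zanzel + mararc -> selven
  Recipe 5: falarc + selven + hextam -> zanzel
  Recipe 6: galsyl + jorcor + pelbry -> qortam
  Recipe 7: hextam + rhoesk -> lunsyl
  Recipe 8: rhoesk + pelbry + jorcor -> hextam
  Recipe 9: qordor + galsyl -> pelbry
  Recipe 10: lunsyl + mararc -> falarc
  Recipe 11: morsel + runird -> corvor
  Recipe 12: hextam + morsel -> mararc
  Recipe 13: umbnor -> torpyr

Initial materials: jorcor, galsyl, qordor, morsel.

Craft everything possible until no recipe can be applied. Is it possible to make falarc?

qordor + galsyl -> pelbry (Recipe 9).
Using Recipe 3, qordor, pelbry, and morsel make rhoesk.
Using Recipe 8, rhoesk, pelbry, and jorcor make hextam.
Using Recipe 7, hextam and rhoesk make lunsyl.
Using Recipe 12, hextam and morsel make mararc.
Using Recipe 10, lunsyl and mararc make falarc.

Yes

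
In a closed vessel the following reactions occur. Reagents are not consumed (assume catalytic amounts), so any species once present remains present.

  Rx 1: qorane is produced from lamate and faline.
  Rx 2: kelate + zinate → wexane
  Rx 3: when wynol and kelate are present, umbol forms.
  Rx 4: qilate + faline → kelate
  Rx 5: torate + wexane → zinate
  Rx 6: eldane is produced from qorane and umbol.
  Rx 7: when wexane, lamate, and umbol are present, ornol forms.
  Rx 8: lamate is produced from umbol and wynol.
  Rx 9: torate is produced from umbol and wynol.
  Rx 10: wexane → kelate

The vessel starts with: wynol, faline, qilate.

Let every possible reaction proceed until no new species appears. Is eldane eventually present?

qilate and faline present → kelate forms (Rx 4).
wynol and kelate present → umbol forms (Rx 3).
umbol and wynol present → lamate forms (Rx 8).
lamate and faline present → qorane forms (Rx 1).
qorane and umbol present → eldane forms (Rx 6).

Yes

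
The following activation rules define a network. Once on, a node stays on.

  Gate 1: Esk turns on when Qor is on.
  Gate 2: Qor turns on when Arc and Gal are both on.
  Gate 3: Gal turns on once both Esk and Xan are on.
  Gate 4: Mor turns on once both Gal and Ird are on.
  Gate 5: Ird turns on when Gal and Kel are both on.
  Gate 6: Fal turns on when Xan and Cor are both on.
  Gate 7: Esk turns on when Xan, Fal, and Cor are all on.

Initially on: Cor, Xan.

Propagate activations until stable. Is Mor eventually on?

Mor would need Gal and Ird (Gate 4), but Ird never turns on.

No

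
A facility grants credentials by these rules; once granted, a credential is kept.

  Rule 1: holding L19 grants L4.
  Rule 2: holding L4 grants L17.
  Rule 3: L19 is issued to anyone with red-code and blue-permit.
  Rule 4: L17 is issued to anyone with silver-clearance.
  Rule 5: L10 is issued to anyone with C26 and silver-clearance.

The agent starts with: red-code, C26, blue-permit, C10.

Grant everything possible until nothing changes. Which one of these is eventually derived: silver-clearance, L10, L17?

L17

Holding red-code and blue-permit grants L19 (Rule 3).
Holding L19 grants L4 (Rule 1).
Holding L4 grants L17 (Rule 2).
No rule produces silver-clearance, and it is not given. L10 would need C26 and silver-clearance (Rule 5), but silver-clearance is never granted.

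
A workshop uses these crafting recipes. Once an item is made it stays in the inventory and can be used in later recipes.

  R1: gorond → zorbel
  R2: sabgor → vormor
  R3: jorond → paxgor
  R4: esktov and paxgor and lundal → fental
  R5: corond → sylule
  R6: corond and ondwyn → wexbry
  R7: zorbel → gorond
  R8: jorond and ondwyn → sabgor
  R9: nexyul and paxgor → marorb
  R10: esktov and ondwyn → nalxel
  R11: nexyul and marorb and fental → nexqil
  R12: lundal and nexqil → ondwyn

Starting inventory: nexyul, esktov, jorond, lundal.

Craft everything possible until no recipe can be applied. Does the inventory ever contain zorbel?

zorbel would need gorond (R1), but gorond is never obtained.

No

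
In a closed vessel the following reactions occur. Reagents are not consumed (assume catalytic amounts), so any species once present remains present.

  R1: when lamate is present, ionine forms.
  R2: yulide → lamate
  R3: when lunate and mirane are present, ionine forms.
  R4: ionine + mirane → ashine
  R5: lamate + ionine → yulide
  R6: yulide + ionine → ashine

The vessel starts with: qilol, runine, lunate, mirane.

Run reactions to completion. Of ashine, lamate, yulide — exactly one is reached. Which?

lunate and mirane present → ionine forms (R3).
ionine and mirane present → ashine forms (R4).
yulide would need lamate and ionine (R5), but lamate never forms. lamate would need yulide (R2), but yulide never forms.

ashine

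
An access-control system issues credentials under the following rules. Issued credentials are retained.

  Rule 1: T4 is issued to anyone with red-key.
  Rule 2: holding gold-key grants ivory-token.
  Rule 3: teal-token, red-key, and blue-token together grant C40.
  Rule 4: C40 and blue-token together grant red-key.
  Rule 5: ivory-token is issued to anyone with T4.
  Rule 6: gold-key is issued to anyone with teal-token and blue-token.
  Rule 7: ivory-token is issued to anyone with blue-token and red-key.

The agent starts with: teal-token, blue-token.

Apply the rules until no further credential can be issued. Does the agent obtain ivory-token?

Yes

Holding teal-token and blue-token grants gold-key (Rule 6).
Holding gold-key grants ivory-token (Rule 2).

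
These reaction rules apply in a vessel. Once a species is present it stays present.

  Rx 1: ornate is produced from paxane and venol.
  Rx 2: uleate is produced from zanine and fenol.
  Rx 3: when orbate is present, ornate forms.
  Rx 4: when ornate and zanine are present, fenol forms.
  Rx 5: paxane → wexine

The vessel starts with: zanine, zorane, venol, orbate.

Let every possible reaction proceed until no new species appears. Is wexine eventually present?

No

wexine would need paxane (Rx 5), but paxane never forms.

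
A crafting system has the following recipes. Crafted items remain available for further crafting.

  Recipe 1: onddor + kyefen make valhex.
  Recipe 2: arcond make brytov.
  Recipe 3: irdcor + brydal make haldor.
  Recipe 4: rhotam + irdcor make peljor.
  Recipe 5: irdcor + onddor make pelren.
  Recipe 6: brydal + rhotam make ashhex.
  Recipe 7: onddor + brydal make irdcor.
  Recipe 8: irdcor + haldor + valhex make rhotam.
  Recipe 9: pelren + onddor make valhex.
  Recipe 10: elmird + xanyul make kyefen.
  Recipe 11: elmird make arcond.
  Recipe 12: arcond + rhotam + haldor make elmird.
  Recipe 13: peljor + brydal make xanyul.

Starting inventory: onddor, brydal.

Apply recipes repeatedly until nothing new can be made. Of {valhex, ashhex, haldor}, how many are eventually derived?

onddor + brydal → irdcor (Recipe 7).
Using Recipe 3, irdcor and brydal make haldor.
irdcor + onddor → pelren (Recipe 5).
Using Recipe 9, pelren and onddor make valhex.
irdcor + haldor + valhex → rhotam (Recipe 8).
brydal + rhotam → ashhex (Recipe 6).
valhex: reached.
ashhex: reached.
haldor: reached.
All 3 are reached.

3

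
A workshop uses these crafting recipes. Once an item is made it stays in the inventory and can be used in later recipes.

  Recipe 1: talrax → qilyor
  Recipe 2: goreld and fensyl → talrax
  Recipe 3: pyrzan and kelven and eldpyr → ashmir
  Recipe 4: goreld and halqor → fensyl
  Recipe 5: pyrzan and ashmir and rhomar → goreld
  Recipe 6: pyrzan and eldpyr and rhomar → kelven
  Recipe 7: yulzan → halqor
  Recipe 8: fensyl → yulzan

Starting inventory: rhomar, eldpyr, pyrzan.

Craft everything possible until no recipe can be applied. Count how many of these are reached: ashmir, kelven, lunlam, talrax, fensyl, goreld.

Using Recipe 6, pyrzan, eldpyr, and rhomar make kelven.
Using Recipe 3, pyrzan, kelven, and eldpyr make ashmir.
pyrzan and ashmir and rhomar → goreld (Recipe 5).
ashmir: reached.
kelven: reached.
No rule produces lunlam, and it is not given.
talrax would need goreld and fensyl (Recipe 2), but fensyl is never obtained.
fensyl would need goreld and halqor (Recipe 4), but halqor is never obtained.
goreld: reached.
Reached: ashmir, kelven, and goreld — 3 of the 6.

3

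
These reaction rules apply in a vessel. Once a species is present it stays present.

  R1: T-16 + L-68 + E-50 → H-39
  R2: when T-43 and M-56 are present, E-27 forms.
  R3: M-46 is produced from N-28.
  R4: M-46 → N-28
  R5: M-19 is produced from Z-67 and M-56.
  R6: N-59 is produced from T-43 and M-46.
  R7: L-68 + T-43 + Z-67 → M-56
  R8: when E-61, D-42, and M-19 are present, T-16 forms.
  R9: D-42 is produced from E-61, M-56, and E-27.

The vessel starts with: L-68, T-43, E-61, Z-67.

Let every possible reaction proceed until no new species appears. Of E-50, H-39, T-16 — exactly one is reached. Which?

T-16

L-68, T-43, and Z-67 present → M-56 forms (R7).
T-43 and M-56 present → E-27 forms (R2).
Z-67 and M-56 present → M-19 forms (R5).
E-61, M-56, and E-27 present → D-42 forms (R9).
E-61, D-42, and M-19 present → T-16 forms (R8).
No rule produces E-50, and it is not given. H-39 would need T-16, L-68, and E-50 (R1), but E-50 never forms.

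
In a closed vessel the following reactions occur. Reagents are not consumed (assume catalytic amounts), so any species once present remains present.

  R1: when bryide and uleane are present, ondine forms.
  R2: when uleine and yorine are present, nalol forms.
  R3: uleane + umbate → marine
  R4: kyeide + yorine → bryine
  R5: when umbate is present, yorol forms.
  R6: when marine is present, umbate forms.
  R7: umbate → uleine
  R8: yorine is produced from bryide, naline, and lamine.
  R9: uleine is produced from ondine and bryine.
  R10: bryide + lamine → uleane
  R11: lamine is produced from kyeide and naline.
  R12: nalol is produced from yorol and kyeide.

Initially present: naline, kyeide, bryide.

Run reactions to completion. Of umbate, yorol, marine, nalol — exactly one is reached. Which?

nalol

kyeide and naline present → lamine forms (R11).
bryide, naline, and lamine present → yorine forms (R8).
bryide and lamine present → uleane forms (R10).
bryide and uleane present → ondine forms (R1).
kyeide and yorine present → bryine forms (R4).
ondine and bryine present → uleine forms (R9).
uleine and yorine present → nalol forms (R2).
marine would need uleane and umbate (R3), but umbate never forms. yorol would need umbate (R5), but umbate never forms. umbate would need marine (R6), but marine never forms.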